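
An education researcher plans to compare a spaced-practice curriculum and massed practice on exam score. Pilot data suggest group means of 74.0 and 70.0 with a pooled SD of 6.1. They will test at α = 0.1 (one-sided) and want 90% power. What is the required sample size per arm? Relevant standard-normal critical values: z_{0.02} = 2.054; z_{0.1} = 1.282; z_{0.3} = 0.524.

Cohen's d = |M₁ − M₂| / SD_pooled = |74.0 − 70.0| / 6.1 = 4.0 / 6.1 = 0.656.
For two independent groups with equal n: n = 2·((z_{α} + z_β) / d)².
z_{α} + z_β = 1.282 + 1.282 = 2.564.
n = 2 × (2.564 / 0.656)² = 2 × 3.909² = 2 × 15.28 = 30.6.
Round up to the next whole participant.

n = 31 per group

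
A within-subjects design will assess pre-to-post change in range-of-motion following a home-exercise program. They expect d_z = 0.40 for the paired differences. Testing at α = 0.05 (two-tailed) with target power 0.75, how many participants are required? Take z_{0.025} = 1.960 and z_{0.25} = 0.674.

For a paired (one-sample on differences) test: n = ((z_{α/2} + z_β) / d)².
z_{α/2} + z_β = 1.960 + 0.674 = 2.634.
n = (2.634 / 0.40)² = 6.585² = 43.36.
Round up.

n = 44 pairs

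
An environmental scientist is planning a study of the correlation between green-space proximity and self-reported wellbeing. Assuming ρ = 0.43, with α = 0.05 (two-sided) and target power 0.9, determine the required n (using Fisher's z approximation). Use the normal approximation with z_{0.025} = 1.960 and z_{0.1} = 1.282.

n = 53

Fisher's z: C = ½·ln((1+r)/(1−r)) = ½·ln(2.5088) = 0.4599.
n = ((z_{α/2} + z_β)/C)² + 3.
(1.960 + 1.282) / 0.4599 = 3.242 / 0.4599 = 7.049.
n = 7.049² + 3 = 49.69 + 3 = 52.7.
Round up.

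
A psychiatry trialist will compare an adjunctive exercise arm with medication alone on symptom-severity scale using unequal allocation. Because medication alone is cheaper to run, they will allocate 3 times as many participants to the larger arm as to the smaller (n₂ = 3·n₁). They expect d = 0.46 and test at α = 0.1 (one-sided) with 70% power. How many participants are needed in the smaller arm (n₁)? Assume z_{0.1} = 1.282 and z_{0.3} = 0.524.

n₁ = 21

With allocation ratio k = n₂/n₁ = 3, Var(x̄₁−x̄₂) = σ²(1/n₁ + 1/(k·n₁)) = σ²·(k+1)/(k·n₁).
So n₁ = (1 + 1/k)·((z_{α} + z_β)/d)² = 1.333 × (1.806/0.46)².
n₁ = 1.333 × 15.41 = 20.6.
Round up: n₁ = 21, giving n₂ = 3 × 21 = 63.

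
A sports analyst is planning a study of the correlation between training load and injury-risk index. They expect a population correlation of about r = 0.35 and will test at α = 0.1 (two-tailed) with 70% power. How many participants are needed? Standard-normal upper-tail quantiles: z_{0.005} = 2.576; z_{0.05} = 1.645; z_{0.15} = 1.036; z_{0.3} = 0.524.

n = 39

Fisher's z: C = ½·ln((1+r)/(1−r)) = ½·ln(2.0769) = 0.3654.
n = ((z_{α/2} + z_β)/C)² + 3.
(1.645 + 0.524) / 0.3654 = 2.169 / 0.3654 = 5.936.
n = 5.936² + 3 = 35.24 + 3 = 38.2.
Round up.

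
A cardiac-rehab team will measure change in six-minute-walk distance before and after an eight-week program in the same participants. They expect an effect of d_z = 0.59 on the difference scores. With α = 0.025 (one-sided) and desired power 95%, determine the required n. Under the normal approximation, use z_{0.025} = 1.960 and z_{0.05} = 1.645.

For a paired (one-sample on differences) test: n = ((z_{α} + z_β) / d)².
z_{α} + z_β = 1.960 + 1.645 = 3.605.
n = (3.605 / 0.59)² = 6.110² = 37.33.
Round up.

n = 38 pairs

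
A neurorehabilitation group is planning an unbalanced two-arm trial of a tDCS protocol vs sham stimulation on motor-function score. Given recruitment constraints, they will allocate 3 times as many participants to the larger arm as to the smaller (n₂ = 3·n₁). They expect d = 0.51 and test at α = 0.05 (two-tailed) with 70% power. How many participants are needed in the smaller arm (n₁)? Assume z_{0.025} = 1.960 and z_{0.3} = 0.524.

With allocation ratio k = n₂/n₁ = 3, Var(x̄₁−x̄₂) = σ²(1/n₁ + 1/(k·n₁)) = σ²·(k+1)/(k·n₁).
So n₁ = (1 + 1/k)·((z_{α/2} + z_β)/d)² = 1.333 × (2.484/0.51)².
n₁ = 1.333 × 23.72 = 31.6.
Round up: n₁ = 32, giving n₂ = 3 × 32 = 96.

n₁ = 32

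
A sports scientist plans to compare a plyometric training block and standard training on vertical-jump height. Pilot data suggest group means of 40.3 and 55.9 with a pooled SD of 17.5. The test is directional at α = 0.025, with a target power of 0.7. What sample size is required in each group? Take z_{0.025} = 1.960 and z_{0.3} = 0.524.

n = 16 per group

Cohen's d = |M₁ − M₂| / SD_pooled = |40.3 − 55.9| / 17.5 = 15.6 / 17.5 = 0.891.
For two independent groups with equal n: n = 2·((z_{α} + z_β) / d)².
z_{α} + z_β = 1.960 + 0.524 = 2.484.
n = 2 × (2.484 / 0.891)² = 2 × 2.788² = 2 × 7.77 = 15.5.
Round up to the next whole participant.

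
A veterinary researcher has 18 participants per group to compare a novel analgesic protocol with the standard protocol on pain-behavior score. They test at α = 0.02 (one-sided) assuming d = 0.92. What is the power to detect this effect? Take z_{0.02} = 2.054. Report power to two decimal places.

For two equal groups, power = Φ(d·√(n/2) − z_{α}).
d·√(n/2) = 0.92 × √(18/2) = 0.92 × 3.000 = 2.760.
z_β = 2.760 − 2.054 = 0.706.
Power = Φ(0.706) = 0.760.

power ≈ 0.76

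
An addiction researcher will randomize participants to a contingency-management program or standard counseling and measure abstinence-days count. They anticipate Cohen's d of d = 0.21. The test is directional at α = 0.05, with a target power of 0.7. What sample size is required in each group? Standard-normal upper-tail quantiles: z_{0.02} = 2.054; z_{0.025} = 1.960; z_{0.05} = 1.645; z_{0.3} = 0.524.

n = 214 per group

For two independent groups with equal n: n = 2·((z_{α} + z_β) / d)².
z_{α} + z_β = 1.645 + 0.524 = 2.169.
n = 2 × (2.169 / 0.21)² = 2 × 10.329² = 2 × 106.68 = 213.4.
Round up to the next whole participant.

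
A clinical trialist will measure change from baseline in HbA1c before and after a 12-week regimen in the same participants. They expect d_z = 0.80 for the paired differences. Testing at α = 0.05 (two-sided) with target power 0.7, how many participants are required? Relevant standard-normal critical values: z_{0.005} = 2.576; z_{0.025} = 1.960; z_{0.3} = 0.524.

For a paired (one-sample on differences) test: n = ((z_{α/2} + z_β) / d)².
z_{α/2} + z_β = 1.960 + 0.524 = 2.484.
n = (2.484 / 0.80)² = 3.105² = 9.64.
Round up.

n = 10 pairs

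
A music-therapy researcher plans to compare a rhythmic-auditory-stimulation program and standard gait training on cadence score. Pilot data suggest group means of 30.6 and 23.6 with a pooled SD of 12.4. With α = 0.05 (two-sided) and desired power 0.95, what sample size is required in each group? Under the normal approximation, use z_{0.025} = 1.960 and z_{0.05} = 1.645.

n = 82 per group

Cohen's d = |M₁ − M₂| / SD_pooled = |30.6 − 23.6| / 12.4 = 7.0 / 12.4 = 0.565.
For two independent groups with equal n: n = 2·((z_{α/2} + z_β) / d)².
z_{α/2} + z_β = 1.960 + 1.645 = 3.605.
n = 2 × (3.605 / 0.565)² = 2 × 6.381² = 2 × 40.71 = 81.4.
Round up to the next whole participant.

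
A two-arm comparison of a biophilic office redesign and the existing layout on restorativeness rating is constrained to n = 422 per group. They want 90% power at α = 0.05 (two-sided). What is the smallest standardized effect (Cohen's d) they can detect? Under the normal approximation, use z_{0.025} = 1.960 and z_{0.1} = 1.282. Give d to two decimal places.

d_min ≈ 0.22

For two independent groups of n = 422 each: d_min = (z_{α/2} + z_β)·√(2/n).
z-sum = 1.960 + 1.282 = 3.242.
d_min = 3.242 × √(2/422) = 3.242 × 0.0688 = 0.223.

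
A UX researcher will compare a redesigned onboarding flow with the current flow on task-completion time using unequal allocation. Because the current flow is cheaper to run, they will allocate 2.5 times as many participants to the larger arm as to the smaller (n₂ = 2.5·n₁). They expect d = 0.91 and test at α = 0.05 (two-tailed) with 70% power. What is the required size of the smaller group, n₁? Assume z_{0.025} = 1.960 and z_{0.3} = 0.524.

With allocation ratio k = n₂/n₁ = 2.5, Var(x̄₁−x̄₂) = σ²(1/n₁ + 1/(k·n₁)) = σ²·(k+1)/(k·n₁).
So n₁ = (1 + 1/k)·((z_{α/2} + z_β)/d)² = 1.400 × (2.484/0.91)².
n₁ = 1.400 × 7.45 = 10.4.
Round up: n₁ = 11, giving n₂ = ⌈2.5 × 11⌉ = ⌈27.5⌉ = 28.

n₁ = 11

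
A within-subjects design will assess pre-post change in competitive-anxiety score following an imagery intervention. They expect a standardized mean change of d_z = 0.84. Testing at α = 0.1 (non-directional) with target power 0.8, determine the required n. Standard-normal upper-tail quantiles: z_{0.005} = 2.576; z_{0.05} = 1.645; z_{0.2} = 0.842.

n = 9 pairs

For a paired (one-sample on differences) test: n = ((z_{α/2} + z_β) / d)².
z_{α/2} + z_β = 1.645 + 0.842 = 2.487.
n = (2.487 / 0.84)² = 2.961² = 8.77.
Round up.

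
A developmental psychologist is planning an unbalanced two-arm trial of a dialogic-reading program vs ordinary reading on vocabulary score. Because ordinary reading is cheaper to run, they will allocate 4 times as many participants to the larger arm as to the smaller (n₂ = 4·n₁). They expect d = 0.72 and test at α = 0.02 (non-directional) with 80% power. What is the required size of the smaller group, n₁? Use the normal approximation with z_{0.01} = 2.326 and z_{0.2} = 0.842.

n₁ = 25

With allocation ratio k = n₂/n₁ = 4, Var(x̄₁−x̄₂) = σ²(1/n₁ + 1/(k·n₁)) = σ²·(k+1)/(k·n₁).
So n₁ = (1 + 1/k)·((z_{α/2} + z_β)/d)² = 1.250 × (3.168/0.72)².
n₁ = 1.250 × 19.36 = 24.2.
Round up: n₁ = 25, giving n₂ = 4 × 25 = 100.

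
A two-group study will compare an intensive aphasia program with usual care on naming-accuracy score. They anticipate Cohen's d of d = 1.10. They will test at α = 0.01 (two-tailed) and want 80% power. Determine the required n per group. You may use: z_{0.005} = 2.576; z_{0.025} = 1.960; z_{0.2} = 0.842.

n = 20 per group

For two independent groups with equal n: n = 2·((z_{α/2} + z_β) / d)².
z_{α/2} + z_β = 2.576 + 0.842 = 3.418.
n = 2 × (3.418 / 1.10)² = 2 × 3.107² = 2 × 9.66 = 19.3.
Round up to the next whole participant.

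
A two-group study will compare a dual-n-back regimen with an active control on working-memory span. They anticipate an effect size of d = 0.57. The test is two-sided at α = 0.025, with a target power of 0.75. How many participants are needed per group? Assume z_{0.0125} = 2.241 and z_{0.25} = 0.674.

For two independent groups with equal n: n = 2·((z_{α/2} + z_β) / d)².
z_{α/2} + z_β = 2.241 + 0.674 = 2.915.
n = 2 × (2.915 / 0.57)² = 2 × 5.114² = 2 × 26.15 = 52.3.
Round up to the next whole participant.

n = 53 per group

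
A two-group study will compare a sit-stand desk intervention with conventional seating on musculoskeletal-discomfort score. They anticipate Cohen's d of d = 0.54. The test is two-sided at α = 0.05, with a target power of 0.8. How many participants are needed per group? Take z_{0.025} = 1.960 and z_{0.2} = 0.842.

n = 54 per group

For two independent groups with equal n: n = 2·((z_{α/2} + z_β) / d)².
z_{α/2} + z_β = 1.960 + 0.842 = 2.802.
n = 2 × (2.802 / 0.54)² = 2 × 5.189² = 2 × 26.92 = 53.8.
Round up to the next whole participant.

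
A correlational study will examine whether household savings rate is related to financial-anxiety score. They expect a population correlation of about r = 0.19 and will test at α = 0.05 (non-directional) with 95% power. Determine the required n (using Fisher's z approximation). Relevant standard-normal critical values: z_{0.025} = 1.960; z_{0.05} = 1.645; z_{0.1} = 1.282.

n = 355

Fisher's z: C = ½·ln((1+r)/(1−r)) = ½·ln(1.4691) = 0.1923.
n = ((z_{α/2} + z_β)/C)² + 3.
(1.960 + 1.645) / 0.1923 = 3.605 / 0.1923 = 18.747.
n = 18.747² + 3 = 351.44 + 3 = 354.4.
Round up.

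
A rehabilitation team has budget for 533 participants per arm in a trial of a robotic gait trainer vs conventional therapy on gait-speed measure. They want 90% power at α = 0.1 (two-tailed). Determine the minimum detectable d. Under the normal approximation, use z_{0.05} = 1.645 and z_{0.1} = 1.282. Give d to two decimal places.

For two independent groups of n = 533 each: d_min = (z_{α/2} + z_β)·√(2/n).
z-sum = 1.645 + 1.282 = 2.927.
d_min = 2.927 × √(2/533) = 2.927 × 0.0613 = 0.179.

d_min ≈ 0.18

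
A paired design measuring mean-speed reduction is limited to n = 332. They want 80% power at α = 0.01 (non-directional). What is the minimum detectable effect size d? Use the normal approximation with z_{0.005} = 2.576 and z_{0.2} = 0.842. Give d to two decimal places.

For a single sample (or paired design) of n = 332: d_min = (z_{α/2} + z_β)/√n.
z-sum = 2.576 + 0.842 = 3.418.
d_min = 3.418 / √332 = 3.418 / 18.221 = 0.188.

d_min ≈ 0.19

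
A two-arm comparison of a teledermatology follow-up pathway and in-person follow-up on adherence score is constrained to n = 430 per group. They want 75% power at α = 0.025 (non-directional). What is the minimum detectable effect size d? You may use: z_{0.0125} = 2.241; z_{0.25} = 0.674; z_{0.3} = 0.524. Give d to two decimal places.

For two independent groups of n = 430 each: d_min = (z_{α/2} + z_β)·√(2/n).
z-sum = 2.241 + 0.674 = 2.915.
d_min = 2.915 × √(2/430) = 2.915 × 0.0682 = 0.199.

d_min ≈ 0.20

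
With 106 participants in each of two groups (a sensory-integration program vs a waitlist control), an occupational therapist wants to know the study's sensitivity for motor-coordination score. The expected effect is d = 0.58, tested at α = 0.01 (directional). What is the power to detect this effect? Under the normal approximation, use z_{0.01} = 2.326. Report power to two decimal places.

For two equal groups, power = Φ(d·√(n/2) − z_{α}).
d·√(n/2) = 0.58 × √(106/2) = 0.58 × 7.280 = 4.222.
z_β = 4.222 − 2.326 = 1.896.
Power = Φ(1.896) = 0.971.

power ≈ 0.97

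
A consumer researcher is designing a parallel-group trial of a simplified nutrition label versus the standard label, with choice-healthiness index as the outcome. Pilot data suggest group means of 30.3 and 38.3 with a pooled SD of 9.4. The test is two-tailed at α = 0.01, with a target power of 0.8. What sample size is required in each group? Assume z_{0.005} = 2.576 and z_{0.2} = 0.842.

Cohen's d = |M₁ − M₂| / SD_pooled = |30.3 − 38.3| / 9.4 = 8.0 / 9.4 = 0.851.
For two independent groups with equal n: n = 2·((z_{α/2} + z_β) / d)².
z_{α/2} + z_β = 2.576 + 0.842 = 3.418.
n = 2 × (3.418 / 0.851)² = 2 × 4.016² = 2 × 16.13 = 32.3.
Round up to the next whole participant.

n = 33 per group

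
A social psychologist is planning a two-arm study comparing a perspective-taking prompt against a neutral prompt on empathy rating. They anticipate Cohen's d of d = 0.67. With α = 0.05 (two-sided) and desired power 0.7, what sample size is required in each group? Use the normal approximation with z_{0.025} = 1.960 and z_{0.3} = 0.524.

n = 28 per group

For two independent groups with equal n: n = 2·((z_{α/2} + z_β) / d)².
z_{α/2} + z_β = 1.960 + 0.524 = 2.484.
n = 2 × (2.484 / 0.67)² = 2 × 3.707² = 2 × 13.75 = 27.5.
Round up to the next whole participant.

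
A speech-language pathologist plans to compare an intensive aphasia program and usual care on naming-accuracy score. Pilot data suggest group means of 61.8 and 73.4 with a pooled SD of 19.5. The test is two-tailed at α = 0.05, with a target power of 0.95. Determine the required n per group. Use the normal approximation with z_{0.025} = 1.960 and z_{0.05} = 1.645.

n = 74 per group

Cohen's d = |M₁ − M₂| / SD_pooled = |61.8 − 73.4| / 19.5 = 11.6 / 19.5 = 0.595.
For two independent groups with equal n: n = 2·((z_{α/2} + z_β) / d)².
z_{α/2} + z_β = 1.960 + 1.645 = 3.605.
n = 2 × (3.605 / 0.595)² = 2 × 6.059² = 2 × 36.71 = 73.4.
Round up to the next whole participant.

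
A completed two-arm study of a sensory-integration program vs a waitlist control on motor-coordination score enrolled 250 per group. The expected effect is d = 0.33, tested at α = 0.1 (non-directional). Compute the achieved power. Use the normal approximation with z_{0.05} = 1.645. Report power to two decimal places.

For two equal groups, power = Φ(d·√(n/2) − z_{α/2}).
d·√(n/2) = 0.33 × √(250/2) = 0.33 × 11.180 = 3.690.
z_β = 3.690 − 1.645 = 2.045.
Power = Φ(2.045) = 0.980.

power ≈ 0.98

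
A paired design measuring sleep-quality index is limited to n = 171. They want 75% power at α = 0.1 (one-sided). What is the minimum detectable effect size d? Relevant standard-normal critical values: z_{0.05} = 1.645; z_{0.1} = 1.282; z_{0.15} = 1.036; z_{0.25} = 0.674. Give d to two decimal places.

d_min ≈ 0.15

For a single sample (or paired design) of n = 171: d_min = (z_{α} + z_β)/√n.
z-sum = 1.282 + 0.674 = 1.956.
d_min = 1.956 / √171 = 1.956 / 13.077 = 0.150.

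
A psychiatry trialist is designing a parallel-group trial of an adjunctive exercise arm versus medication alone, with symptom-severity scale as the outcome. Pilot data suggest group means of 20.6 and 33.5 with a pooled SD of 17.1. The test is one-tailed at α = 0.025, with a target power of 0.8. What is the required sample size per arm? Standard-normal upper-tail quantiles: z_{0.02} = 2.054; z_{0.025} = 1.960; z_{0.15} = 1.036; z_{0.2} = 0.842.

Cohen's d = |M₁ − M₂| / SD_pooled = |20.6 − 33.5| / 17.1 = 12.9 / 17.1 = 0.754.
For two independent groups with equal n: n = 2·((z_{α} + z_β) / d)².
z_{α} + z_β = 1.960 + 0.842 = 2.802.
n = 2 × (2.802 / 0.754)² = 2 × 3.716² = 2 × 13.81 = 27.6.
Round up to the next whole participant.

n = 28 per group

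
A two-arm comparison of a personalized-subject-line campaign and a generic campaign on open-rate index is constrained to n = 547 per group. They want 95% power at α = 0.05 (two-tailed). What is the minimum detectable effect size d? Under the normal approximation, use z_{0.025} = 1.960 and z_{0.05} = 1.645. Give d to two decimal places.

For two independent groups of n = 547 each: d_min = (z_{α/2} + z_β)·√(2/n).
z-sum = 1.960 + 1.645 = 3.605.
d_min = 3.605 × √(2/547) = 3.605 × 0.0605 = 0.218.

d_min ≈ 0.22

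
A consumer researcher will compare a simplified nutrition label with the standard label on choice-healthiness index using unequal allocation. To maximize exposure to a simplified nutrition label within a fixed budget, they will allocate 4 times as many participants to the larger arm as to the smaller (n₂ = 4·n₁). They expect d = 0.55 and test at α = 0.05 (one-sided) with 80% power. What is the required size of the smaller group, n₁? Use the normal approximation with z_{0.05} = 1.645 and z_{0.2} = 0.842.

With allocation ratio k = n₂/n₁ = 4, Var(x̄₁−x̄₂) = σ²(1/n₁ + 1/(k·n₁)) = σ²·(k+1)/(k·n₁).
So n₁ = (1 + 1/k)·((z_{α} + z_β)/d)² = 1.250 × (2.487/0.55)².
n₁ = 1.250 × 20.45 = 25.6.
Round up: n₁ = 26, giving n₂ = 4 × 26 = 104.

n₁ = 26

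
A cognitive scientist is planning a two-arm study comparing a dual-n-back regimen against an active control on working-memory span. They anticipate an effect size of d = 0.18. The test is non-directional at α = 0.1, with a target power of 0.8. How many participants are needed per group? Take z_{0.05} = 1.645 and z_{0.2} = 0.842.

n = 382 per group

For two independent groups with equal n: n = 2·((z_{α/2} + z_β) / d)².
z_{α/2} + z_β = 1.645 + 0.842 = 2.487.
n = 2 × (2.487 / 0.18)² = 2 × 13.817² = 2 × 190.90 = 381.8.
Round up to the next whole participant.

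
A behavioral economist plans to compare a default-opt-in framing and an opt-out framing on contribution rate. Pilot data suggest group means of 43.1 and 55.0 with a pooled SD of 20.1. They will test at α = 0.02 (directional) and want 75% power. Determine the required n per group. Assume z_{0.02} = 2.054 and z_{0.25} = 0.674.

Cohen's d = |M₁ − M₂| / SD_pooled = |43.1 − 55.0| / 20.1 = 11.9 / 20.1 = 0.592.
For two independent groups with equal n: n = 2·((z_{α} + z_β) / d)².
z_{α} + z_β = 2.054 + 0.674 = 2.728.
n = 2 × (2.728 / 0.592)² = 2 × 4.608² = 2 × 21.23 = 42.5.
Round up to the next whole participant.

n = 43 per group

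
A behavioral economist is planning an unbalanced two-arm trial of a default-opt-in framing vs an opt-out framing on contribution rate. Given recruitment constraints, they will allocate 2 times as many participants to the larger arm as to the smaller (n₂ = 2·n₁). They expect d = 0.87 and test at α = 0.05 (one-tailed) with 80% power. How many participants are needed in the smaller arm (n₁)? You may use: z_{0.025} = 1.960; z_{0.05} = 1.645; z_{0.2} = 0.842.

With allocation ratio k = n₂/n₁ = 2, Var(x̄₁−x̄₂) = σ²(1/n₁ + 1/(k·n₁)) = σ²·(k+1)/(k·n₁).
So n₁ = (1 + 1/k)·((z_{α} + z_β)/d)² = 1.500 × (2.487/0.87)².
n₁ = 1.500 × 8.17 = 12.3.
Round up: n₁ = 13, giving n₂ = 2 × 13 = 26.

n₁ = 13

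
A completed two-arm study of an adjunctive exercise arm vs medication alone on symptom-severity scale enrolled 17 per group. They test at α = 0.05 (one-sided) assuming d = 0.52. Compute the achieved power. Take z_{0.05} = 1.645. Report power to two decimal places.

power ≈ 0.45

For two equal groups, power = Φ(d·√(n/2) − z_{α}).
d·√(n/2) = 0.52 × √(17/2) = 0.52 × 2.915 = 1.516.
z_β = 1.516 − 1.645 = -0.129.
Power = Φ(-0.129) = 0.449.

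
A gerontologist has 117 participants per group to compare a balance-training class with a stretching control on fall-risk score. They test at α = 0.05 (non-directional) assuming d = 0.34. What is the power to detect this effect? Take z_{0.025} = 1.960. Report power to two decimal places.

For two equal groups, power = Φ(d·√(n/2) − z_{α/2}).
d·√(n/2) = 0.34 × √(117/2) = 0.34 × 7.649 = 2.600.
z_β = 2.600 − 1.960 = 0.640.
Power = Φ(0.640) = 0.739.

power ≈ 0.74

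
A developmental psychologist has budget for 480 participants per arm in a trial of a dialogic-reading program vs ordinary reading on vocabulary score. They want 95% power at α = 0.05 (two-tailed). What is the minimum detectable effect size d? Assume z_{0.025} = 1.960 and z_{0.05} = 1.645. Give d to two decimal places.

For two independent groups of n = 480 each: d_min = (z_{α/2} + z_β)·√(2/n).
z-sum = 1.960 + 1.645 = 3.605.
d_min = 3.605 × √(2/480) = 3.605 × 0.0645 = 0.233.

d_min ≈ 0.23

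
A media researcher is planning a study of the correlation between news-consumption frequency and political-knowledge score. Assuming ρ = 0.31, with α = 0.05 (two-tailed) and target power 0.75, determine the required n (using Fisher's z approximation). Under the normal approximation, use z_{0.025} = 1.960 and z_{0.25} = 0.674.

Fisher's z: C = ½·ln((1+r)/(1−r)) = ½·ln(1.8986) = 0.3205.
n = ((z_{α/2} + z_β)/C)² + 3.
(1.960 + 0.674) / 0.3205 = 2.634 / 0.3205 = 8.218.
n = 8.218² + 3 = 67.54 + 3 = 70.5.
Round up.

n = 71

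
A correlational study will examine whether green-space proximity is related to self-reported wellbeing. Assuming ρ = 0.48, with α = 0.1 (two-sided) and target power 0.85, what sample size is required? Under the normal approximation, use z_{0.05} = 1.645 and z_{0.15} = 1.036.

Fisher's z: C = ½·ln((1+r)/(1−r)) = ½·ln(2.8462) = 0.5230.
n = ((z_{α/2} + z_β)/C)² + 3.
(1.645 + 1.036) / 0.5230 = 2.681 / 0.5230 = 5.126.
n = 5.126² + 3 = 26.28 + 3 = 29.3.
Round up.

n = 30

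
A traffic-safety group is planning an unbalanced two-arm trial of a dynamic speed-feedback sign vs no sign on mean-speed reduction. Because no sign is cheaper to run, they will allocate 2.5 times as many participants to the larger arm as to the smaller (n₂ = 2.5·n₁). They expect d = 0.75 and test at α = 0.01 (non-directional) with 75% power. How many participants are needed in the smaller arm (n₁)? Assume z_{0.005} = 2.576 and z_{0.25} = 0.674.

n₁ = 27

With allocation ratio k = n₂/n₁ = 2.5, Var(x̄₁−x̄₂) = σ²(1/n₁ + 1/(k·n₁)) = σ²·(k+1)/(k·n₁).
So n₁ = (1 + 1/k)·((z_{α/2} + z_β)/d)² = 1.400 × (3.250/0.75)².
n₁ = 1.400 × 18.78 = 26.3.
Round up: n₁ = 27, giving n₂ = ⌈2.5 × 27⌉ = ⌈67.5⌉ = 68.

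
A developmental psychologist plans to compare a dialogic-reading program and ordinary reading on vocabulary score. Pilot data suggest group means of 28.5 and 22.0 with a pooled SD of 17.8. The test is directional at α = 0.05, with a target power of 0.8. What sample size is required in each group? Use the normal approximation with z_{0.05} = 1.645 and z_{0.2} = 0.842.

n = 93 per group

Cohen's d = |M₁ − M₂| / SD_pooled = |28.5 − 22.0| / 17.8 = 6.5 / 17.8 = 0.365.
For two independent groups with equal n: n = 2·((z_{α} + z_β) / d)².
z_{α} + z_β = 1.645 + 0.842 = 2.487.
n = 2 × (2.487 / 0.365)² = 2 × 6.814² = 2 × 46.43 = 92.9.
Round up to the next whole participant.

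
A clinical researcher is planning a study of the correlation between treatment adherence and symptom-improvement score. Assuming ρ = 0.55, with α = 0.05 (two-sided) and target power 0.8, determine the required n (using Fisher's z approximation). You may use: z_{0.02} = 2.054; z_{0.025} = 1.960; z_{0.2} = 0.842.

n = 24

Fisher's z: C = ½·ln((1+r)/(1−r)) = ½·ln(3.4444) = 0.6184.
n = ((z_{α/2} + z_β)/C)² + 3.
(1.960 + 0.842) / 0.6184 = 2.802 / 0.6184 = 4.531.
n = 4.531² + 3 = 20.53 + 3 = 23.5.
Round up.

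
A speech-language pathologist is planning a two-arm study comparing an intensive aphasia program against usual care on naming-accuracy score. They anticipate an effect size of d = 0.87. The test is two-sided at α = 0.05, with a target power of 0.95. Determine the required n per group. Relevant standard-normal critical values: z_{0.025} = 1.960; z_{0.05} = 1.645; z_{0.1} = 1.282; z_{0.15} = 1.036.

n = 35 per group

For two independent groups with equal n: n = 2·((z_{α/2} + z_β) / d)².
z_{α/2} + z_β = 1.960 + 1.645 = 3.605.
n = 2 × (3.605 / 0.87)² = 2 × 4.144² = 2 × 17.17 = 34.3.
Round up to the next whole participant.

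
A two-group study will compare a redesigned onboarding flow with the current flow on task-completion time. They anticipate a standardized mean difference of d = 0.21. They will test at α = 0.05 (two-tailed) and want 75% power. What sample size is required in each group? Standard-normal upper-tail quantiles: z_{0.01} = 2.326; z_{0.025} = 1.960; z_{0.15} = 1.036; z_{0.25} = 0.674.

n = 315 per group

For two independent groups with equal n: n = 2·((z_{α/2} + z_β) / d)².
z_{α/2} + z_β = 1.960 + 0.674 = 2.634.
n = 2 × (2.634 / 0.21)² = 2 × 12.543² = 2 × 157.32 = 314.6.
Round up to the next whole participant.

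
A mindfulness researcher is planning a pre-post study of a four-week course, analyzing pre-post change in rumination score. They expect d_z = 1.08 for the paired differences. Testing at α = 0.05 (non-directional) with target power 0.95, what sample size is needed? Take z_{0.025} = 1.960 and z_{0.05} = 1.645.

For a paired (one-sample on differences) test: n = ((z_{α/2} + z_β) / d)².
z_{α/2} + z_β = 1.960 + 1.645 = 3.605.
n = (3.605 / 1.08)² = 3.338² = 11.14.
Round up.

n = 12 pairs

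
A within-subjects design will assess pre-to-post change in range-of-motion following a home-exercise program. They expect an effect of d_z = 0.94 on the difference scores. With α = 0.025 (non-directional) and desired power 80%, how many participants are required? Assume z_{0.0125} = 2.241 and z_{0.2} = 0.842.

For a paired (one-sample on differences) test: n = ((z_{α/2} + z_β) / d)².
z_{α/2} + z_β = 2.241 + 0.842 = 3.083.
n = (3.083 / 0.94)² = 3.280² = 10.76.
Round up.

n = 11 pairs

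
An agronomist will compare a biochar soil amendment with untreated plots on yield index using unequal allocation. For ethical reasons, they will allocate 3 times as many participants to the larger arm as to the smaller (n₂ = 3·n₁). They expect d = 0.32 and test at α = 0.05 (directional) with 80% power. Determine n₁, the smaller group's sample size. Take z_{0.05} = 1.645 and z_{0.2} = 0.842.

With allocation ratio k = n₂/n₁ = 3, Var(x̄₁−x̄₂) = σ²(1/n₁ + 1/(k·n₁)) = σ²·(k+1)/(k·n₁).
So n₁ = (1 + 1/k)·((z_{α} + z_β)/d)² = 1.333 × (2.487/0.32)².
n₁ = 1.333 × 60.40 = 80.5.
Round up: n₁ = 81, giving n₂ = 3 × 81 = 243.

n₁ = 81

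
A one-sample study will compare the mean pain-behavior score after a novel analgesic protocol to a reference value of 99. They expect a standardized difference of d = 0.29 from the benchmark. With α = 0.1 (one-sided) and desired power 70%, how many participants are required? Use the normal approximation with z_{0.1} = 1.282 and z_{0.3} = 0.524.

n = 39

For a one-sample test: n = ((z_{α} + z_β) / d)².
z_{α} + z_β = 1.282 + 0.524 = 1.806.
n = (1.806 / 0.29)² = 6.228² = 38.78.
Round up.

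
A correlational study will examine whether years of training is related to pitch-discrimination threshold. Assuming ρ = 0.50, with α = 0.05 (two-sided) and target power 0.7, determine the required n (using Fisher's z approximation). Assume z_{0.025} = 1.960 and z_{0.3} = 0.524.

n = 24

Fisher's z: C = ½·ln((1+r)/(1−r)) = ½·ln(3.0000) = 0.5493.
n = ((z_{α/2} + z_β)/C)² + 3.
(1.960 + 0.524) / 0.5493 = 2.484 / 0.5493 = 4.522.
n = 4.522² + 3 = 20.45 + 3 = 23.4.
Round up.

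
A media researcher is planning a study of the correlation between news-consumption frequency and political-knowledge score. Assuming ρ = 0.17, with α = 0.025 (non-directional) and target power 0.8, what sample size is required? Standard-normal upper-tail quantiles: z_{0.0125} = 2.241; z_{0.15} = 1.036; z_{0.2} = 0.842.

Fisher's z: C = ½·ln((1+r)/(1−r)) = ½·ln(1.4096) = 0.1717.
n = ((z_{α/2} + z_β)/C)² + 3.
(2.241 + 0.842) / 0.1717 = 3.083 / 0.1717 = 17.956.
n = 17.956² + 3 = 322.41 + 3 = 325.4.
Round up.

n = 326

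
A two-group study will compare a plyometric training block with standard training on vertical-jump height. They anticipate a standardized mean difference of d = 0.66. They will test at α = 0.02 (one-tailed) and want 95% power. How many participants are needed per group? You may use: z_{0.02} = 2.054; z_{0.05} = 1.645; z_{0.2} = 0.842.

For two independent groups with equal n: n = 2·((z_{α} + z_β) / d)².
z_{α} + z_β = 2.054 + 1.645 = 3.699.
n = 2 × (3.699 / 0.66)² = 2 × 5.605² = 2 × 31.41 = 62.8.
Round up to the next whole participant.

n = 63 per group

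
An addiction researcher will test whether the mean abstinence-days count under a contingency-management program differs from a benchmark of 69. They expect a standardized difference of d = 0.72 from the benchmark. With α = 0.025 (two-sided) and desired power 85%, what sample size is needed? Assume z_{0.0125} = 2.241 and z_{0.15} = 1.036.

n = 21

For a one-sample test: n = ((z_{α/2} + z_β) / d)².
z_{α/2} + z_β = 2.241 + 1.036 = 3.277.
n = (3.277 / 0.72)² = 4.551² = 20.72.
Round up.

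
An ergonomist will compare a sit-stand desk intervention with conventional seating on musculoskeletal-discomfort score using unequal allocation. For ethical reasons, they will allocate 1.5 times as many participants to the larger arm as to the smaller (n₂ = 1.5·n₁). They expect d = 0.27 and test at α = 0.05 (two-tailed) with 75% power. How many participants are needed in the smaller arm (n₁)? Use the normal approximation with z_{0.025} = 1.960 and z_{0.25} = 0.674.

n₁ = 159

With allocation ratio k = n₂/n₁ = 1.5, Var(x̄₁−x̄₂) = σ²(1/n₁ + 1/(k·n₁)) = σ²·(k+1)/(k·n₁).
So n₁ = (1 + 1/k)·((z_{α/2} + z_β)/d)² = 1.667 × (2.634/0.27)².
n₁ = 1.667 × 95.17 = 158.6.
Round up: n₁ = 159, giving n₂ = ⌈1.5 × 159⌉ = ⌈238.5⌉ = 239.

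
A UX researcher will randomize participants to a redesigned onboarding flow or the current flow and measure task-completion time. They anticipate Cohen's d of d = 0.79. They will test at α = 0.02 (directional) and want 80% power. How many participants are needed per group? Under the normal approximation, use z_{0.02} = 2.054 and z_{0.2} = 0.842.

n = 27 per group

For two independent groups with equal n: n = 2·((z_{α} + z_β) / d)².
z_{α} + z_β = 2.054 + 0.842 = 2.896.
n = 2 × (2.896 / 0.79)² = 2 × 3.666² = 2 × 13.44 = 26.9.
Round up to the next whole participant.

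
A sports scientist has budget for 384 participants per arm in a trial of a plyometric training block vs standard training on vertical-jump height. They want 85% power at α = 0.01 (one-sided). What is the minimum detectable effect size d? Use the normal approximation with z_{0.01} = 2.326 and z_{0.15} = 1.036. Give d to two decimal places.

For two independent groups of n = 384 each: d_min = (z_{α} + z_β)·√(2/n).
z-sum = 2.326 + 1.036 = 3.362.
d_min = 3.362 × √(2/384) = 3.362 × 0.0722 = 0.243.

d_min ≈ 0.24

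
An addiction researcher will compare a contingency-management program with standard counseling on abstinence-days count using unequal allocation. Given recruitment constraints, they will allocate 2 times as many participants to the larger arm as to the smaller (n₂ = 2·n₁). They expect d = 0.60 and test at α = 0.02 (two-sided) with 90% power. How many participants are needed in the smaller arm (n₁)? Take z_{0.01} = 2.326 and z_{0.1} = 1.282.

With allocation ratio k = n₂/n₁ = 2, Var(x̄₁−x̄₂) = σ²(1/n₁ + 1/(k·n₁)) = σ²·(k+1)/(k·n₁).
So n₁ = (1 + 1/k)·((z_{α/2} + z_β)/d)² = 1.500 × (3.608/0.60)².
n₁ = 1.500 × 36.16 = 54.2.
Round up: n₁ = 55, giving n₂ = 2 × 55 = 110.

n₁ = 55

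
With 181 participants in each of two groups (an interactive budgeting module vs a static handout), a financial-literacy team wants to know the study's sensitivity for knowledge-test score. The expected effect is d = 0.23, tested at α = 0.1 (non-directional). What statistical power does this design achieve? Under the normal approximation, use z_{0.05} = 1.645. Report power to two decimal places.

power ≈ 0.71

For two equal groups, power = Φ(d·√(n/2) − z_{α/2}).
d·√(n/2) = 0.23 × √(181/2) = 0.23 × 9.513 = 2.188.
z_β = 2.188 − 1.645 = 0.543.
Power = Φ(0.543) = 0.706.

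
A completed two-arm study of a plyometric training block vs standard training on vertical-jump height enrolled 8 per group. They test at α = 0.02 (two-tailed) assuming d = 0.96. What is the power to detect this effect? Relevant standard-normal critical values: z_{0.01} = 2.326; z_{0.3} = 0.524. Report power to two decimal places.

power ≈ 0.34

For two equal groups, power = Φ(d·√(n/2) − z_{α/2}).
d·√(n/2) = 0.96 × √(8/2) = 0.96 × 2.000 = 1.920.
z_β = 1.920 − 2.326 = -0.406.
Power = Φ(-0.406) = 0.342.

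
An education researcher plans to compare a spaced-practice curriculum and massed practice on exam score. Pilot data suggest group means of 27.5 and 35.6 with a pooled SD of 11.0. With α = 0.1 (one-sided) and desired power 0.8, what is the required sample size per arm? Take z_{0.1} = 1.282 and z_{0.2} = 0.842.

Cohen's d = |M₁ − M₂| / SD_pooled = |27.5 − 35.6| / 11.0 = 8.1 / 11.0 = 0.736.
For two independent groups with equal n: n = 2·((z_{α} + z_β) / d)².
z_{α} + z_β = 1.282 + 0.842 = 2.124.
n = 2 × (2.124 / 0.736)² = 2 × 2.886² = 2 × 8.33 = 16.7.
Round up to the next whole participant.

n = 17 per group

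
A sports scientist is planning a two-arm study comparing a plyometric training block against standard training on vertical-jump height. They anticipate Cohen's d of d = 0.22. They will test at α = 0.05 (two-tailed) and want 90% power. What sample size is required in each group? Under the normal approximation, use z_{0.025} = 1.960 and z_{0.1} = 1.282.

For two independent groups with equal n: n = 2·((z_{α/2} + z_β) / d)².
z_{α/2} + z_β = 1.960 + 1.282 = 3.242.
n = 2 × (3.242 / 0.22)² = 2 × 14.736² = 2 × 217.16 = 434.3.
Round up to the next whole participant.

n = 435 per group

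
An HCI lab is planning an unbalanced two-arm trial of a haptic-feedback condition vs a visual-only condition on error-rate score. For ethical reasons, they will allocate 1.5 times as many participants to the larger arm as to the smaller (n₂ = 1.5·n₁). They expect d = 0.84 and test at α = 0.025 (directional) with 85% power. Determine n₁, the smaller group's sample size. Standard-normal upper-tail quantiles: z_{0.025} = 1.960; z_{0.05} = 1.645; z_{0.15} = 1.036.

With allocation ratio k = n₂/n₁ = 1.5, Var(x̄₁−x̄₂) = σ²(1/n₁ + 1/(k·n₁)) = σ²·(k+1)/(k·n₁).
So n₁ = (1 + 1/k)·((z_{α} + z_β)/d)² = 1.667 × (2.996/0.84)².
n₁ = 1.667 × 12.72 = 21.2.
Round up: n₁ = 22, giving n₂ = 1.5 × 22 = 33.

n₁ = 22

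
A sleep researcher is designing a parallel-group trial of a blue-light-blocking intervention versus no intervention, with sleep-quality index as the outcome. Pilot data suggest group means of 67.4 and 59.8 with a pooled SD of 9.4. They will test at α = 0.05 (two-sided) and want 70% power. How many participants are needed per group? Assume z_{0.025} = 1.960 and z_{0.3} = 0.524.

Cohen's d = |M₁ − M₂| / SD_pooled = |67.4 − 59.8| / 9.4 = 7.6 / 9.4 = 0.809.
For two independent groups with equal n: n = 2·((z_{α/2} + z_β) / d)².
z_{α/2} + z_β = 1.960 + 0.524 = 2.484.
n = 2 × (2.484 / 0.809)² = 2 × 3.070² = 2 × 9.43 = 18.9.
Round up to the next whole participant.

n = 19 per group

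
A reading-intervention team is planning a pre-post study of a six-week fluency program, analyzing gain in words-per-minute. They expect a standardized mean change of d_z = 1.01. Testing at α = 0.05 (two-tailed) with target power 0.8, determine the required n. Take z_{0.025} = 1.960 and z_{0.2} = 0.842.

For a paired (one-sample on differences) test: n = ((z_{α/2} + z_β) / d)².
z_{α/2} + z_β = 1.960 + 0.842 = 2.802.
n = (2.802 / 1.01)² = 2.774² = 7.70.
Round up.

n = 8 pairs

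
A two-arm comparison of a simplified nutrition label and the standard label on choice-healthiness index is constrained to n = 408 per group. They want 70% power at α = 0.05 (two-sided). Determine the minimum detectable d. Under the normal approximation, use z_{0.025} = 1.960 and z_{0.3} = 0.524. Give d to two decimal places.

For two independent groups of n = 408 each: d_min = (z_{α/2} + z_β)·√(2/n).
z-sum = 1.960 + 0.524 = 2.484.
d_min = 2.484 × √(2/408) = 2.484 × 0.0700 = 0.174.

d_min ≈ 0.17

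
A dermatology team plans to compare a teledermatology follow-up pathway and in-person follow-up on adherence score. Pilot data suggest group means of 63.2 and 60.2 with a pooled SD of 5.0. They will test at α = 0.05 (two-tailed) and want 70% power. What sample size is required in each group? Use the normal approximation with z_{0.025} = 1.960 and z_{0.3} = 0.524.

n = 35 per group

Cohen's d = |M₁ − M₂| / SD_pooled = |63.2 − 60.2| / 5.0 = 3.0 / 5.0 = 0.600.
For two independent groups with equal n: n = 2·((z_{α/2} + z_β) / d)².
z_{α/2} + z_β = 1.960 + 0.524 = 2.484.
n = 2 × (2.484 / 0.600)² = 2 × 4.140² = 2 × 17.14 = 34.3.
Round up to the next whole participant.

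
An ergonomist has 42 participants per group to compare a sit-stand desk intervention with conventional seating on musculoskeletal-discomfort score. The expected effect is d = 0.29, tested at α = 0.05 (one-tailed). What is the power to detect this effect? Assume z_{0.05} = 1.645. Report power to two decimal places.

For two equal groups, power = Φ(d·√(n/2) − z_{α}).
d·√(n/2) = 0.29 × √(42/2) = 0.29 × 4.583 = 1.329.
z_β = 1.329 − 1.645 = -0.316.
Power = Φ(-0.316) = 0.376.

power ≈ 0.38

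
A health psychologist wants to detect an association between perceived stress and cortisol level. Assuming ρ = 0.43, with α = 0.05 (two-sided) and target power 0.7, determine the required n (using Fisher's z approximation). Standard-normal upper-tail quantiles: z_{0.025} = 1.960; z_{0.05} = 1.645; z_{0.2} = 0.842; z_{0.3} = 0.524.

Fisher's z: C = ½·ln((1+r)/(1−r)) = ½·ln(2.5088) = 0.4599.
n = ((z_{α/2} + z_β)/C)² + 3.
(1.960 + 0.524) / 0.4599 = 2.484 / 0.4599 = 5.401.
n = 5.401² + 3 = 29.17 + 3 = 32.2.
Round up.

n = 33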